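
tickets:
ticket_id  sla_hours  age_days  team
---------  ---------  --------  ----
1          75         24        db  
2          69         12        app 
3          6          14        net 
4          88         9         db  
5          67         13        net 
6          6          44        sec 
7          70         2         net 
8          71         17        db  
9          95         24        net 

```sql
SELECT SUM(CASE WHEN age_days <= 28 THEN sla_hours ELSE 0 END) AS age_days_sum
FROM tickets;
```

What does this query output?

541

ticket_id=1: ✓ → 75
ticket_id=2: ✓ → 69
ticket_id=3: ✓ → 6
ticket_id=4: ✓ → 88
ticket_id=5: ✓ → 67
ticket_id=6: ✗
ticket_id=7: ✓ → 70
ticket_id=8: ✓ → 71
ticket_id=9: ✓ → 95
age_days_sum = 75 + 69 + 6 + 88 + 67 + 70 + 71 + 95 = 541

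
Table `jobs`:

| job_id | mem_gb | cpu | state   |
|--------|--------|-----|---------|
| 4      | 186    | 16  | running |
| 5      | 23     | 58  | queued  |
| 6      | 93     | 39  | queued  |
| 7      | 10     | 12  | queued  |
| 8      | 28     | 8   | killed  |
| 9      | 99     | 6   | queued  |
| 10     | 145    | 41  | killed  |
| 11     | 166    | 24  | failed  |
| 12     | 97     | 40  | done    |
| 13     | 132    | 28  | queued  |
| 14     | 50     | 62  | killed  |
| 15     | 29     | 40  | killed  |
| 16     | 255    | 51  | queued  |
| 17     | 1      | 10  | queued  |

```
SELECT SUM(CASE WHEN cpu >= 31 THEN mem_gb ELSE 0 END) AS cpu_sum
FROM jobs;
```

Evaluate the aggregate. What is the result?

job_id=4: ✗
job_id=5: ✓ → 23
job_id=6: ✓ → 93
job_id=7: ✗
job_id=8: ✗
job_id=9: ✗
job_id=10: ✓ → 145
job_id=11: ✗
job_id=12: ✓ → 97
job_id=13: ✗
job_id=14: ✓ → 50
job_id=15: ✓ → 29
job_id=16: ✓ → 255
job_id=17: ✗
cpu_sum = 23 + 93 + 145 + 97 + 50 + 29 + 255 = 692

692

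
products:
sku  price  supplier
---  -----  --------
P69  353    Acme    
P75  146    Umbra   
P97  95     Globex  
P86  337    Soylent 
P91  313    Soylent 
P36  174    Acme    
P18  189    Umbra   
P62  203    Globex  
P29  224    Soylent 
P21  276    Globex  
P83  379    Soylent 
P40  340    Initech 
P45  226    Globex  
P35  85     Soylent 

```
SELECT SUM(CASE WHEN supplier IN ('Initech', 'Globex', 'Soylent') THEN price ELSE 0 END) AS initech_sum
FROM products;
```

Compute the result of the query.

sku=P69: ✗
sku=P75: ✗
sku=P97: ✓ → 95
sku=P86: ✓ → 337
sku=P91: ✓ → 313
sku=P36: ✗
sku=P18: ✗
sku=P62: ✓ → 203
sku=P29: ✓ → 224
sku=P21: ✓ → 276
sku=P83: ✓ → 379
sku=P40: ✓ → 340
sku=P45: ✓ → 226
sku=P35: ✓ → 85
initech_sum = 95 + 337 + 313 + 203 + 224 + 276 + 379 + 340 + 226 + 85 = 2478

2478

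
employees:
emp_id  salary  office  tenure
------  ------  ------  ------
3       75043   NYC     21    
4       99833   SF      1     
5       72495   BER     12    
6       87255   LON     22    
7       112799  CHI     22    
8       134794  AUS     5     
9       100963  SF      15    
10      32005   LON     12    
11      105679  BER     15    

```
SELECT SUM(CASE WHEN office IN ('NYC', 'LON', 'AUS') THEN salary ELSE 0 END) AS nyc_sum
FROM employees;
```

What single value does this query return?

329097

emp_id=3: ✓ → 75043
emp_id=4: ✗
emp_id=5: ✗
emp_id=6: ✓ → 87255
emp_id=7: ✗
emp_id=8: ✓ → 134794
emp_id=9: ✗
emp_id=10: ✓ → 32005
emp_id=11: ✗
nyc_sum = 75043 + 87255 + 134794 + 32005 = 329097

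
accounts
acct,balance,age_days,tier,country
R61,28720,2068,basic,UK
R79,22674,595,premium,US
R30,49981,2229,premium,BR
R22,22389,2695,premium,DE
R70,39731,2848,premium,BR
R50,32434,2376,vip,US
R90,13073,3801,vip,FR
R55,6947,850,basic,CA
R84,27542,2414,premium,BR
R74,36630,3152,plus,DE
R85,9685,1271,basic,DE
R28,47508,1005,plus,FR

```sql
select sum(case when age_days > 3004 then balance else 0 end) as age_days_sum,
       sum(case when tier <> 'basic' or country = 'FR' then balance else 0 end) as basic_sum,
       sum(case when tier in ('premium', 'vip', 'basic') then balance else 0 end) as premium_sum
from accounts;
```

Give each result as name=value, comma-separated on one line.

age_days_sum=49703, basic_sum=291962, premium_sum=253176

[age_days_sum: age_days > 3004]
acct=R61: ✗
acct=R79: ✗
acct=R30: ✗
acct=R22: ✗
acct=R70: ✗
acct=R50: ✗
acct=R90: ✓ → 13073
acct=R55: ✗
acct=R84: ✗
acct=R74: ✓ → 36630
acct=R85: ✗
acct=R28: ✗
age_days_sum = 13073 + 36630 = 49703
—
[basic_sum: tier <> 'basic' or country = 'FR']
acct=R61: ✗
acct=R79: ✓ → 22674
acct=R30: ✓ → 49981
acct=R22: ✓ → 22389
acct=R70: ✓ → 39731
acct=R50: ✓ → 32434
acct=R90: ✓ → 13073
acct=R55: ✗
acct=R84: ✓ → 27542
acct=R74: ✓ → 36630
acct=R85: ✗
acct=R28: ✓ → 47508
basic_sum = 22674 + 49981 + 22389 + 39731 + 32434 + 13073 + 27542 + 36630 + 47508 = 291962
—
[premium_sum: tier in ('premium', 'vip', 'basic')]
acct=R61: ✓ → 28720
acct=R79: ✓ → 22674
acct=R30: ✓ → 49981
acct=R22: ✓ → 22389
acct=R70: ✓ → 39731
acct=R50: ✓ → 32434
acct=R90: ✓ → 13073
acct=R55: ✓ → 6947
acct=R84: ✓ → 27542
acct=R74: ✗
acct=R85: ✓ → 9685
acct=R28: ✗
premium_sum = 28720 + 22674 + 49981 + 22389 + 39731 + 32434 + 13073 + 6947 + 27542 + 9685 = 253176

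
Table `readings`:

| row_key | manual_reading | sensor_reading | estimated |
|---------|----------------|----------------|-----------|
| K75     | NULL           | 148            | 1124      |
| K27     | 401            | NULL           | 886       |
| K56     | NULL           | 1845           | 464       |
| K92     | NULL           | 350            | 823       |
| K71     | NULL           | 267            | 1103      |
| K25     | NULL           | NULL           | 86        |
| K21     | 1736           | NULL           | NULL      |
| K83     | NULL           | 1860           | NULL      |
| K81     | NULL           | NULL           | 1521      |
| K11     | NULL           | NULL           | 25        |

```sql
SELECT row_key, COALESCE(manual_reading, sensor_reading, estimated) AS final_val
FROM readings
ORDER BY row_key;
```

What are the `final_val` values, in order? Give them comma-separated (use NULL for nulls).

row_key=K11: manual_reading=NULL, sensor_reading=NULL, estimated=25 → 25
row_key=K21: manual_reading=1736 → 1736
row_key=K25: manual_reading=NULL, sensor_reading=NULL, estimated=86 → 86
row_key=K27: manual_reading=401 → 401
row_key=K56: manual_reading=NULL, sensor_reading=1845 → 1845
row_key=K71: manual_reading=NULL, sensor_reading=267 → 267
row_key=K75: manual_reading=NULL, sensor_reading=148 → 148
row_key=K81: manual_reading=NULL, sensor_reading=NULL, estimated=1521 → 1521
row_key=K83: manual_reading=NULL, sensor_reading=1860 → 1860
row_key=K92: manual_reading=NULL, sensor_reading=350 → 350

25, 1736, 86, 401, 1845, 267, 148, 1521, 1860, 350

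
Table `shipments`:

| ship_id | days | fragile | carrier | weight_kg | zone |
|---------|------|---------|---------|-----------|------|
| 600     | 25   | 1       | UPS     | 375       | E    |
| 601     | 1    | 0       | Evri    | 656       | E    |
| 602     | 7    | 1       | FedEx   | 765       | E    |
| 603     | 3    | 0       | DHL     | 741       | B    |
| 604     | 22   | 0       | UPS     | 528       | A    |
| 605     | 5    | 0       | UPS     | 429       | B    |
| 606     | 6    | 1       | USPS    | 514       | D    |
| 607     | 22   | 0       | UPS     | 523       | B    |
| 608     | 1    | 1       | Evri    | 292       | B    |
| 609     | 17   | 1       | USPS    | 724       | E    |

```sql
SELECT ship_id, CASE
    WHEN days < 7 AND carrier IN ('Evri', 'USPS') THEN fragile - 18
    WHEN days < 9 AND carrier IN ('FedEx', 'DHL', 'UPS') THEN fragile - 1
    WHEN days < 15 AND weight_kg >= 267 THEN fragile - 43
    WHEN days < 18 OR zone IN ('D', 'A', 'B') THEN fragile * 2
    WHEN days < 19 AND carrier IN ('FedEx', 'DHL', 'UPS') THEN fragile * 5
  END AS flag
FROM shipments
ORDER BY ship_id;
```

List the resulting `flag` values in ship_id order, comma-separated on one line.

NULL, -18, 0, -1, 0, -1, -17, 0, -17, 2

ship_id=600: (no match → NULL) → NULL
ship_id=601: days < 7 AND carrier IN ('Evri', 'USPS') → -18
ship_id=602: days < 9 AND carrier IN ('FedEx', 'DHL', 'UPS') → 0
ship_id=603: days < 9 AND carrier IN ('FedEx', 'DHL', 'UPS') → -1
ship_id=604: days < 18 OR zone IN ('D', 'A', 'B') → 0
ship_id=605: days < 9 AND carrier IN ('FedEx', 'DHL', 'UPS') → -1
ship_id=606: days < 7 AND carrier IN ('Evri', 'USPS') → -17
ship_id=607: days < 18 OR zone IN ('D', 'A', 'B') → 0
ship_id=608: days < 7 AND carrier IN ('Evri', 'USPS') → -17
ship_id=609: days < 18 OR zone IN ('D', 'A', 'B') → 2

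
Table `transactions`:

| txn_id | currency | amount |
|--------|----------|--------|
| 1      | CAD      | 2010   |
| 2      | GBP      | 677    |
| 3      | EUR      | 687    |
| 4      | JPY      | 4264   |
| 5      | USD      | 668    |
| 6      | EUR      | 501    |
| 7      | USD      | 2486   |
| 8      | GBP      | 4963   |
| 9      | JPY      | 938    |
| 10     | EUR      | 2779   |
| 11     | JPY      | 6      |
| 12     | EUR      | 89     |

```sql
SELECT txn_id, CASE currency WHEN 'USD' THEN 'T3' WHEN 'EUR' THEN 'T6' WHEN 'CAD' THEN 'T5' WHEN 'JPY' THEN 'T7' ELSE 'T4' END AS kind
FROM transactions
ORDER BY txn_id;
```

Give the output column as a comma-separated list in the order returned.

T5, T4, T6, T7, T3, T6, T3, T4, T7, T6, T7, T6

txn_id=1: currency='CAD' → T5
txn_id=2: ELSE → T4
txn_id=3: currency='EUR' → T6
txn_id=4: currency='JPY' → T7
txn_id=5: currency='USD' → T3
txn_id=6: currency='EUR' → T6
txn_id=7: currency='USD' → T3
txn_id=8: ELSE → T4
txn_id=9: currency='JPY' → T7
txn_id=10: currency='EUR' → T6
txn_id=11: currency='JPY' → T7
txn_id=12: currency='EUR' → T6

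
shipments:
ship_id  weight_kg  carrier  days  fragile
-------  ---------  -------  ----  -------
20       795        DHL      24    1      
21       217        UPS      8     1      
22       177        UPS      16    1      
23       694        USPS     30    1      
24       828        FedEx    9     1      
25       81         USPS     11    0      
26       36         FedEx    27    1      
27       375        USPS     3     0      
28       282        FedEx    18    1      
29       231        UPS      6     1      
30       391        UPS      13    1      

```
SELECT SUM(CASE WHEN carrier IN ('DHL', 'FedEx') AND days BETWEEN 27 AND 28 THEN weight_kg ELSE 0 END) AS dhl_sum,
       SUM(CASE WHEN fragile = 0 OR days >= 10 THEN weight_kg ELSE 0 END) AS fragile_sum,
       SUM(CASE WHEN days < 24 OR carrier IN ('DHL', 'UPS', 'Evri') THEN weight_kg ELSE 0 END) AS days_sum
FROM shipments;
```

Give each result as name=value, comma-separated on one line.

dhl_sum=36, fragile_sum=2831, days_sum=3377

[dhl_sum: carrier IN ('DHL', 'FedEx') AND days BETWEEN 27 AND 28]
ship_id=20: ✗
ship_id=21: ✗
ship_id=22: ✗
ship_id=23: ✗
ship_id=24: ✗
ship_id=25: ✗
ship_id=26: ✓ → 36
ship_id=27: ✗
ship_id=28: ✗
ship_id=29: ✗
ship_id=30: ✗
dhl_sum = 36
—
[fragile_sum: fragile = 0 OR days >= 10]
ship_id=20: ✓ → 795
ship_id=21: ✗
ship_id=22: ✓ → 177
ship_id=23: ✓ → 694
ship_id=24: ✗
ship_id=25: ✓ → 81
ship_id=26: ✓ → 36
ship_id=27: ✓ → 375
ship_id=28: ✓ → 282
ship_id=29: ✗
ship_id=30: ✓ → 391
fragile_sum = 795 + 177 + 694 + 81 + 36 + 375 + 282 + 391 = 2831
—
[days_sum: days < 24 OR carrier IN ('DHL', 'UPS', 'Evri')]
ship_id=20: ✓ → 795
ship_id=21: ✓ → 217
ship_id=22: ✓ → 177
ship_id=23: ✗
ship_id=24: ✓ → 828
ship_id=25: ✓ → 81
ship_id=26: ✗
ship_id=27: ✓ → 375
ship_id=28: ✓ → 282
ship_id=29: ✓ → 231
ship_id=30: ✓ → 391
days_sum = 795 + 217 + 177 + 828 + 81 + 375 + 282 + 231 + 391 = 3377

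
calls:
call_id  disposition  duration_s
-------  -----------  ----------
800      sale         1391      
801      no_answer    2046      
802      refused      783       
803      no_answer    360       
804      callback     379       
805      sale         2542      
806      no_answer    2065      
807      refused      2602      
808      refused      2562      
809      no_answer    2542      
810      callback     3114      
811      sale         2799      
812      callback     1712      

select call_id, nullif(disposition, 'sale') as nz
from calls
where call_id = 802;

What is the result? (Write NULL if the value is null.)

refused

call_id = 802: disposition=refused, duration_s=783.
disposition=refused vs sale: differ → refused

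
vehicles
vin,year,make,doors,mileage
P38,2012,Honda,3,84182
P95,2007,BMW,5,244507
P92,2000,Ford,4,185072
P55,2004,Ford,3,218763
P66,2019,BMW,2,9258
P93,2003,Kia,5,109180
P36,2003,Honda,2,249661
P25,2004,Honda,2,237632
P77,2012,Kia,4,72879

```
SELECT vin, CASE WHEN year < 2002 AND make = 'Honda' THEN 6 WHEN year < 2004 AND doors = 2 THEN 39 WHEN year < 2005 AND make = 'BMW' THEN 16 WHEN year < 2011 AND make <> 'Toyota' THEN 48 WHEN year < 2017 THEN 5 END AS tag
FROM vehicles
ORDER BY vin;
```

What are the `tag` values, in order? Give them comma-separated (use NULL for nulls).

48, 39, 5, 48, NULL, 5, 48, 48, 48

vin=P25: year < 2011 AND make <> 'Toyota' → 48
vin=P36: year < 2004 AND doors = 2 → 39
vin=P38: year < 2017 → 5
vin=P55: year < 2011 AND make <> 'Toyota' → 48
vin=P66: (no match → NULL) → NULL
vin=P77: year < 2017 → 5
vin=P92: year < 2011 AND make <> 'Toyota' → 48
vin=P93: year < 2011 AND make <> 'Toyota' → 48
vin=P95: year < 2011 AND make <> 'Toyota' → 48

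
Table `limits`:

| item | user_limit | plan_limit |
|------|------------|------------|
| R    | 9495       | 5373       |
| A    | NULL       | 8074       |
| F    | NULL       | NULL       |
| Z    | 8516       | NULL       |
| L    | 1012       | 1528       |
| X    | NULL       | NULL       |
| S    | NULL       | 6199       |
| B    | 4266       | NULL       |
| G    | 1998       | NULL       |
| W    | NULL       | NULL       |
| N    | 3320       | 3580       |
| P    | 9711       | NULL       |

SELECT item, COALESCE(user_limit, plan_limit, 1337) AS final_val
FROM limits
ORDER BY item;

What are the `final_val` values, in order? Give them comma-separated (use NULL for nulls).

item=A: user_limit=NULL, plan_limit=8074 → 8074
item=B: user_limit=4266 → 4266
item=F: user_limit=NULL, plan_limit=NULL, → literal 1337 → 1337
item=G: user_limit=1998 → 1998
item=L: user_limit=1012 → 1012
item=N: user_limit=3320 → 3320
item=P: user_limit=9711 → 9711
item=R: user_limit=9495 → 9495
item=S: user_limit=NULL, plan_limit=6199 → 6199
item=W: user_limit=NULL, plan_limit=NULL, → literal 1337 → 1337
item=X: user_limit=NULL, plan_limit=NULL, → literal 1337 → 1337
item=Z: user_limit=8516 → 8516

8074, 4266, 1337, 1998, 1012, 3320, 9711, 9495, 6199, 1337, 1337, 8516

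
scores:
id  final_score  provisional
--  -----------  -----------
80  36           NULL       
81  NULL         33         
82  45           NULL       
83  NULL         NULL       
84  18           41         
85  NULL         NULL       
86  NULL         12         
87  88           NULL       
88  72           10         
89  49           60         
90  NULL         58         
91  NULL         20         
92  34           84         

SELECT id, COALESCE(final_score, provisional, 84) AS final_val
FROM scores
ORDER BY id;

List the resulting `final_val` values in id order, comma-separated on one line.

id=80: final_score=36 → 36
id=81: final_score=NULL, provisional=33 → 33
id=82: final_score=45 → 45
id=83: final_score=NULL, provisional=NULL, → literal 84 → 84
id=84: final_score=18 → 18
id=85: final_score=NULL, provisional=NULL, → literal 84 → 84
id=86: final_score=NULL, provisional=12 → 12
id=87: final_score=88 → 88
id=88: final_score=72 → 72
id=89: final_score=49 → 49
id=90: final_score=NULL, provisional=58 → 58
id=91: final_score=NULL, provisional=20 → 20
id=92: final_score=34 → 34

36, 33, 45, 84, 18, 84, 12, 88, 72, 49, 58, 20, 34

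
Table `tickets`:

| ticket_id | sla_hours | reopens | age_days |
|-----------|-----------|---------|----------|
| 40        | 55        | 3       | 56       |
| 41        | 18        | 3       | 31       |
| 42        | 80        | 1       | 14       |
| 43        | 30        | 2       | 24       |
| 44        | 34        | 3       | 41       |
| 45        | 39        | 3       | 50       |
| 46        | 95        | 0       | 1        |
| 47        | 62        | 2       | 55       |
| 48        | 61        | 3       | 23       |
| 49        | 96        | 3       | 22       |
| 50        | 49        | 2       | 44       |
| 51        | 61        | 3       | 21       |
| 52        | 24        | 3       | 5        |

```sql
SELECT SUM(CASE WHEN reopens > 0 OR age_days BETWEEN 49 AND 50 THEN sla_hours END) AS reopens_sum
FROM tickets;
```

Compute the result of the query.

ticket_id=40: ✓ → 55
ticket_id=41: ✓ → 18
ticket_id=42: ✓ → 80
ticket_id=43: ✓ → 30
ticket_id=44: ✓ → 34
ticket_id=45: ✓ → 39
ticket_id=46: ✗
ticket_id=47: ✓ → 62
ticket_id=48: ✓ → 61
ticket_id=49: ✓ → 96
ticket_id=50: ✓ → 49
ticket_id=51: ✓ → 61
ticket_id=52: ✓ → 24
reopens_sum = 55 + 18 + 80 + 30 + 34 + 39 + 62 + 61 + 96 + 49 + 61 + 24 = 609

609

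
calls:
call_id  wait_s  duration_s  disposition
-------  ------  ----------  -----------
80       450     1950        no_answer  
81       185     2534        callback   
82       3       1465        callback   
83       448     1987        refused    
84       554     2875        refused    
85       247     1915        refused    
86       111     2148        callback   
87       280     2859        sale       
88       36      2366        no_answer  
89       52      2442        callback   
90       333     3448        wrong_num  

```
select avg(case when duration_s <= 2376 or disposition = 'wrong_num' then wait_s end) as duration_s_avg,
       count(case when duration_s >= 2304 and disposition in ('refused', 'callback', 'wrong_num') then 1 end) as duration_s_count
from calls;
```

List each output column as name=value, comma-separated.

duration_s_avg=232.5714285714, duration_s_count=4

[duration_s_avg: duration_s <= 2376 or disposition = 'wrong_num']
call_id=80: ✓ → 450
call_id=81: ✗
call_id=82: ✓ → 3
call_id=83: ✓ → 448
call_id=84: ✗
call_id=85: ✓ → 247
call_id=86: ✓ → 111
call_id=87: ✗
call_id=88: ✓ → 36
call_id=89: ✗
call_id=90: ✓ → 333
duration_s_avg = (450 + 3 + 448 + 247 + 111 + 36 + 333) / 7 = 232.5714285714
—
[duration_s_count: duration_s >= 2304 and disposition in ('refused', 'callback', 'wrong_num')]
call_id=80: ✗
call_id=81: ✓ → 1
call_id=82: ✗
call_id=83: ✗
call_id=84: ✓ → 1
call_id=85: ✗
call_id=86: ✗
call_id=87: ✗
call_id=88: ✗
call_id=89: ✓ → 1
call_id=90: ✓ → 1
duration_s_count = COUNT(1, 1, 1, 1) = 4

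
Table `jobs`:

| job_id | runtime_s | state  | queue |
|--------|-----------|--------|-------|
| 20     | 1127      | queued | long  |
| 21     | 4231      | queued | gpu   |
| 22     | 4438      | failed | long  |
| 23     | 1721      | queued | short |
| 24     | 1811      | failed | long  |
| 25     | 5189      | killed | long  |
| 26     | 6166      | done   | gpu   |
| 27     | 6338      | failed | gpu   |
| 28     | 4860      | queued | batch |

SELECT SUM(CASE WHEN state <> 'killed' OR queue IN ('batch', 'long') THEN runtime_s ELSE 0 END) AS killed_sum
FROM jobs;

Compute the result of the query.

job_id=20: ✓ → 1127
job_id=21: ✓ → 4231
job_id=22: ✓ → 4438
job_id=23: ✓ → 1721
job_id=24: ✓ → 1811
job_id=25: ✓ → 5189
job_id=26: ✓ → 6166
job_id=27: ✓ → 6338
job_id=28: ✓ → 4860
killed_sum = 1127 + 4231 + 4438 + 1721 + 1811 + 5189 + 6166 + 6338 + 4860 = 35881

35881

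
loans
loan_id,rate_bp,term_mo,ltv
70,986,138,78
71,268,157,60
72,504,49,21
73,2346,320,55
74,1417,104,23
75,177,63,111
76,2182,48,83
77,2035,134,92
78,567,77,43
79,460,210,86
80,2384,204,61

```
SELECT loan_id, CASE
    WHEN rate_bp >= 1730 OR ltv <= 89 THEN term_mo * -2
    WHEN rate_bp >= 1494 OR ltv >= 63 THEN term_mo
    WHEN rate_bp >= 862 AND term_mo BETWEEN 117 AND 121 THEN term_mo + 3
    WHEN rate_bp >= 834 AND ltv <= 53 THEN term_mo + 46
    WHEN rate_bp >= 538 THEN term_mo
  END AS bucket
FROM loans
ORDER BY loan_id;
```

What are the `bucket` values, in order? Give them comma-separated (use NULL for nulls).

loan_id=70: rate_bp >= 1730 OR ltv <= 89 → -276
loan_id=71: rate_bp >= 1730 OR ltv <= 89 → -314
loan_id=72: rate_bp >= 1730 OR ltv <= 89 → -98
loan_id=73: rate_bp >= 1730 OR ltv <= 89 → -640
loan_id=74: rate_bp >= 1730 OR ltv <= 89 → -208
loan_id=75: rate_bp >= 1494 OR ltv >= 63 → 63
loan_id=76: rate_bp >= 1730 OR ltv <= 89 → -96
loan_id=77: rate_bp >= 1730 OR ltv <= 89 → -268
loan_id=78: rate_bp >= 1730 OR ltv <= 89 → -154
loan_id=79: rate_bp >= 1730 OR ltv <= 89 → -420
loan_id=80: rate_bp >= 1730 OR ltv <= 89 → -408

-276, -314, -98, -640, -208, 63, -96, -268, -154, -420, -408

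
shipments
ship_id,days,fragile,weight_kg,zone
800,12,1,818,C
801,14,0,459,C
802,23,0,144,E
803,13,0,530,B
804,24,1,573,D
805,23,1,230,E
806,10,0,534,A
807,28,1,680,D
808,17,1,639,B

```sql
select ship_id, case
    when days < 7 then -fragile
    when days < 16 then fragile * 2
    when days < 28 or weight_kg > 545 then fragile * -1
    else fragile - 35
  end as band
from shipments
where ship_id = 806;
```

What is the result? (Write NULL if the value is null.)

ship_id = 806: days=10, fragile=0, weight_kg=534, zone=A.
days < 7 → false
days < 16 → true → 0

0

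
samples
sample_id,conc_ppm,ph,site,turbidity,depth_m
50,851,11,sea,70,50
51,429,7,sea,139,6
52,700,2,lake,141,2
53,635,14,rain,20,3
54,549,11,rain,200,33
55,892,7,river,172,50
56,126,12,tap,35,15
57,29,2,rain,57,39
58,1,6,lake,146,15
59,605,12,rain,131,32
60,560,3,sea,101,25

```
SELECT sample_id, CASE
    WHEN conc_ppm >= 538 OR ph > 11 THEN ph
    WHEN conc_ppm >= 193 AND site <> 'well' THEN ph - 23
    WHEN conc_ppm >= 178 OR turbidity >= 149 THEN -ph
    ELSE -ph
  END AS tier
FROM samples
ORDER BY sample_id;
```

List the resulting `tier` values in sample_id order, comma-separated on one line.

11, -16, 2, 14, 11, 7, 12, -2, -6, 12, 3

sample_id=50: conc_ppm >= 538 OR ph > 11 → 11
sample_id=51: conc_ppm >= 193 AND site <> 'well' → -16
sample_id=52: conc_ppm >= 538 OR ph > 11 → 2
sample_id=53: conc_ppm >= 538 OR ph > 11 → 14
sample_id=54: conc_ppm >= 538 OR ph > 11 → 11
sample_id=55: conc_ppm >= 538 OR ph > 11 → 7
sample_id=56: conc_ppm >= 538 OR ph > 11 → 12
sample_id=57: ELSE → -2
sample_id=58: ELSE → -6
sample_id=59: conc_ppm >= 538 OR ph > 11 → 12
sample_id=60: conc_ppm >= 538 OR ph > 11 → 3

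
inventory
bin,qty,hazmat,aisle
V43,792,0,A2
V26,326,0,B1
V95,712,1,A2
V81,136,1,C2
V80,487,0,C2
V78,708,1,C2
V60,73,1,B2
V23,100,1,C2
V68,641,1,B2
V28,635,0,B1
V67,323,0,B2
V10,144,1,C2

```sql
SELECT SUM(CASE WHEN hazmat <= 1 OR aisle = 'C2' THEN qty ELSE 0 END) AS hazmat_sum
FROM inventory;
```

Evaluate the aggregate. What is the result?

5077

bin=V43: ✓ → 792
bin=V26: ✓ → 326
bin=V95: ✓ → 712
bin=V81: ✓ → 136
bin=V80: ✓ → 487
bin=V78: ✓ → 708
bin=V60: ✓ → 73
bin=V23: ✓ → 100
bin=V68: ✓ → 641
bin=V28: ✓ → 635
bin=V67: ✓ → 323
bin=V10: ✓ → 144
hazmat_sum = 792 + 326 + 712 + 136 + 487 + 708 + 73 + 100 + 641 + 635 + 323 + 144 = 5077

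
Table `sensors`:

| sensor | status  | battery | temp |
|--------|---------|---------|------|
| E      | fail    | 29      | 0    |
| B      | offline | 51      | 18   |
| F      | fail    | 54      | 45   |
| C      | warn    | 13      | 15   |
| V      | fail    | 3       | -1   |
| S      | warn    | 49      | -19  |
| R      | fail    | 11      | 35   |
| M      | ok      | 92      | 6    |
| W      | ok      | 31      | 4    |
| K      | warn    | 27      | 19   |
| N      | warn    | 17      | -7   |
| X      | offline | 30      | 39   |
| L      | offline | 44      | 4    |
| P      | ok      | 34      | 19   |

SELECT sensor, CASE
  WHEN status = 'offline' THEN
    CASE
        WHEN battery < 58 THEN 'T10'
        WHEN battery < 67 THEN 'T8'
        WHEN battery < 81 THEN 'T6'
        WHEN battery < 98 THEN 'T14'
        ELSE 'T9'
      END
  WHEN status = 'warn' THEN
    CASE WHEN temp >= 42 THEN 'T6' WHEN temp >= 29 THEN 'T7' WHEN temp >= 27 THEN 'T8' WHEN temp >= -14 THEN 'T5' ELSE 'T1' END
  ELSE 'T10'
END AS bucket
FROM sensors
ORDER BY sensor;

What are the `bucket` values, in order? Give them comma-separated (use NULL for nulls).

T10, T5, T10, T10, T5, T10, T10, T5, T10, T10, T1, T10, T10, T10

sensor=B: status='offline' → inner[battery < 58] → T10
sensor=C: status='warn' → inner[temp >= -14] → T5
sensor=E: status='fail' → outer ELSE → T10
sensor=F: status='fail' → outer ELSE → T10
sensor=K: status='warn' → inner[temp >= -14] → T5
sensor=L: status='offline' → inner[battery < 58] → T10
sensor=M: status='ok' → outer ELSE → T10
sensor=N: status='warn' → inner[temp >= -14] → T5
sensor=P: status='ok' → outer ELSE → T10
sensor=R: status='fail' → outer ELSE → T10
sensor=S: status='warn' → inner[ELSE] → T1
sensor=V: status='fail' → outer ELSE → T10
sensor=W: status='ok' → outer ELSE → T10
sensor=X: status='offline' → inner[battery < 58] → T10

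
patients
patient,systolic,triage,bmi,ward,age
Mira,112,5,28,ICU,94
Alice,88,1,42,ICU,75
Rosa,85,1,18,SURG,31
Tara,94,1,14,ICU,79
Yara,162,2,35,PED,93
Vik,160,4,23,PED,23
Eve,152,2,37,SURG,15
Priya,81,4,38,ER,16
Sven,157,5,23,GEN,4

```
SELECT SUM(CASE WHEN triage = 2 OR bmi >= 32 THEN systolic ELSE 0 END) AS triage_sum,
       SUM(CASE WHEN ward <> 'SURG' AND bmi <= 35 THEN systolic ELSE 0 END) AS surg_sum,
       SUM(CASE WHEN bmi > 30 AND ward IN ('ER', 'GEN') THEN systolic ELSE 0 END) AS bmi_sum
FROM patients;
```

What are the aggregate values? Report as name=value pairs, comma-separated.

triage_sum=483, surg_sum=685, bmi_sum=81

[triage_sum: triage = 2 OR bmi >= 32]
patient=Mira: ✗
patient=Alice: ✓ → 88
patient=Rosa: ✗
patient=Tara: ✗
patient=Yara: ✓ → 162
patient=Vik: ✗
patient=Eve: ✓ → 152
patient=Priya: ✓ → 81
patient=Sven: ✗
triage_sum = 88 + 162 + 152 + 81 = 483
—
[surg_sum: ward <> 'SURG' AND bmi <= 35]
patient=Mira: ✓ → 112
patient=Alice: ✗
patient=Rosa: ✗
patient=Tara: ✓ → 94
patient=Yara: ✓ → 162
patient=Vik: ✓ → 160
patient=Eve: ✗
patient=Priya: ✗
patient=Sven: ✓ → 157
surg_sum = 112 + 94 + 162 + 160 + 157 = 685
—
[bmi_sum: bmi > 30 AND ward IN ('ER', 'GEN')]
patient=Mira: ✗
patient=Alice: ✗
patient=Rosa: ✗
patient=Tara: ✗
patient=Yara: ✗
patient=Vik: ✗
patient=Eve: ✗
patient=Priya: ✓ → 81
patient=Sven: ✗
bmi_sum = 81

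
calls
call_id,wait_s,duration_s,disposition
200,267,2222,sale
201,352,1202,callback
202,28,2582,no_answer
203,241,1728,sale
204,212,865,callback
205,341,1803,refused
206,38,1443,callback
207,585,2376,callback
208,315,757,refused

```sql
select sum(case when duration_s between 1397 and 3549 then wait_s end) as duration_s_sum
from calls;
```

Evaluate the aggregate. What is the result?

1500

call_id=200: ✓ → 267
call_id=201: ✗
call_id=202: ✓ → 28
call_id=203: ✓ → 241
call_id=204: ✗
call_id=205: ✓ → 341
call_id=206: ✓ → 38
call_id=207: ✓ → 585
call_id=208: ✗
duration_s_sum = 267 + 28 + 241 + 341 + 38 + 585 = 1500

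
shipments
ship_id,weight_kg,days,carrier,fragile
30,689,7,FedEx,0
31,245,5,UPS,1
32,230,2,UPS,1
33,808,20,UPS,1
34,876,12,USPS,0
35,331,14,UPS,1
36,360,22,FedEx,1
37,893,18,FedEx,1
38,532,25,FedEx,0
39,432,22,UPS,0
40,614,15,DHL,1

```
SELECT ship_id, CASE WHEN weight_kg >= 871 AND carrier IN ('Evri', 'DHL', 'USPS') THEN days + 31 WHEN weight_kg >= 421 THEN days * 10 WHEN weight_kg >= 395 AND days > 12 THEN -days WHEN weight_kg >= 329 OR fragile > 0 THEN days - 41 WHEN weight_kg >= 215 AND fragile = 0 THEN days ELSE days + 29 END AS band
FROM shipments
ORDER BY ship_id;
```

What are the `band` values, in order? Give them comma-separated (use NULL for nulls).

ship_id=30: weight_kg >= 421 → 70
ship_id=31: weight_kg >= 329 OR fragile > 0 → -36
ship_id=32: weight_kg >= 329 OR fragile > 0 → -39
ship_id=33: weight_kg >= 421 → 200
ship_id=34: weight_kg >= 871 AND carrier IN ('Evri', 'DHL', 'USPS') → 43
ship_id=35: weight_kg >= 329 OR fragile > 0 → -27
ship_id=36: weight_kg >= 329 OR fragile > 0 → -19
ship_id=37: weight_kg >= 421 → 180
ship_id=38: weight_kg >= 421 → 250
ship_id=39: weight_kg >= 421 → 220
ship_id=40: weight_kg >= 421 → 150

70, -36, -39, 200, 43, -27, -19, 180, 250, 220, 150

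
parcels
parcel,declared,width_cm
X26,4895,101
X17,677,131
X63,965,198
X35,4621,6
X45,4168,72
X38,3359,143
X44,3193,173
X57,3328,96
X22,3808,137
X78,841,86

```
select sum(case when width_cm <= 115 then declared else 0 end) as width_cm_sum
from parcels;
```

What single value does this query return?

parcel=X26: ✓ → 4895
parcel=X17: ✗
parcel=X63: ✗
parcel=X35: ✓ → 4621
parcel=X45: ✓ → 4168
parcel=X38: ✗
parcel=X44: ✗
parcel=X57: ✓ → 3328
parcel=X22: ✗
parcel=X78: ✓ → 841
width_cm_sum = 4895 + 4621 + 4168 + 3328 + 841 = 17853

17853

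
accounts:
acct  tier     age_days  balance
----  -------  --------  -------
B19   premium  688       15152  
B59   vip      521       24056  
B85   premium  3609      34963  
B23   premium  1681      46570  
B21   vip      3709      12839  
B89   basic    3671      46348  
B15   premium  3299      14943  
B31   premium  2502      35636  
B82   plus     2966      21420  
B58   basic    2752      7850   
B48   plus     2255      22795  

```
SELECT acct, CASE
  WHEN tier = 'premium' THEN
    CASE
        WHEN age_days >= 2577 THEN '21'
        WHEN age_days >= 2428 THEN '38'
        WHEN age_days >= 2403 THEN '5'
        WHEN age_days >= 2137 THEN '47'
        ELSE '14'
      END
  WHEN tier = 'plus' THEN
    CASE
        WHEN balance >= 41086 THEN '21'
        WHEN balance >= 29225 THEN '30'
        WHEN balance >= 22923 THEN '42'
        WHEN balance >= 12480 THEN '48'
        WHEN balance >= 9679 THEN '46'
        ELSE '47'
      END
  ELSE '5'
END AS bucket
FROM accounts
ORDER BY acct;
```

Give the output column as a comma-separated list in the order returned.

acct=B15: tier='premium' → inner[age_days >= 2577] → 21
acct=B19: tier='premium' → inner[ELSE] → 14
acct=B21: tier='vip' → outer ELSE → 5
acct=B23: tier='premium' → inner[ELSE] → 14
acct=B31: tier='premium' → inner[age_days >= 2428] → 38
acct=B48: tier='plus' → inner[balance >= 12480] → 48
acct=B58: tier='basic' → outer ELSE → 5
acct=B59: tier='vip' → outer ELSE → 5
acct=B82: tier='plus' → inner[balance >= 12480] → 48
acct=B85: tier='premium' → inner[age_days >= 2577] → 21
acct=B89: tier='basic' → outer ELSE → 5

21, 14, 5, 14, 38, 48, 5, 5, 48, 21, 5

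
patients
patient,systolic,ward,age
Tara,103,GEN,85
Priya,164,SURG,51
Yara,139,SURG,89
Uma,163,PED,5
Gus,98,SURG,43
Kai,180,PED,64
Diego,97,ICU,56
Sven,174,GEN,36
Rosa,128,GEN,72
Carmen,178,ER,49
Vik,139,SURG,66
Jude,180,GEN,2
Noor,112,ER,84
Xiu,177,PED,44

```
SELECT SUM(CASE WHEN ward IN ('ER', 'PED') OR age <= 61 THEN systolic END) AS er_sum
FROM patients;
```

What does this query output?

1523

patient=Tara: ✗
patient=Priya: ✓ → 164
patient=Yara: ✗
patient=Uma: ✓ → 163
patient=Gus: ✓ → 98
patient=Kai: ✓ → 180
patient=Diego: ✓ → 97
patient=Sven: ✓ → 174
patient=Rosa: ✗
patient=Carmen: ✓ → 178
patient=Vik: ✗
patient=Jude: ✓ → 180
patient=Noor: ✓ → 112
patient=Xiu: ✓ → 177
er_sum = 164 + 163 + 98 + 180 + 97 + 174 + 178 + 180 + 112 + 177 = 1523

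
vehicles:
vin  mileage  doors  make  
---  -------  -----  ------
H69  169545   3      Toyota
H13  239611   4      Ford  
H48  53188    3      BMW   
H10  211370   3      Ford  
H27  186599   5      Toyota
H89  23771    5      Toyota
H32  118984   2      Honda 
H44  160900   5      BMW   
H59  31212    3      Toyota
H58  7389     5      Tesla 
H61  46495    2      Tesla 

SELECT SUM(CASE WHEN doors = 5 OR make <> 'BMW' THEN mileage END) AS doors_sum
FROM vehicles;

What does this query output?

1195876

vin=H69: ✓ → 169545
vin=H13: ✓ → 239611
vin=H48: ✗
vin=H10: ✓ → 211370
vin=H27: ✓ → 186599
vin=H89: ✓ → 23771
vin=H32: ✓ → 118984
vin=H44: ✓ → 160900
vin=H59: ✓ → 31212
vin=H58: ✓ → 7389
vin=H61: ✓ → 46495
doors_sum = 169545 + 239611 + 211370 + 186599 + 23771 + 118984 + 160900 + 31212 + 7389 + 46495 = 1195876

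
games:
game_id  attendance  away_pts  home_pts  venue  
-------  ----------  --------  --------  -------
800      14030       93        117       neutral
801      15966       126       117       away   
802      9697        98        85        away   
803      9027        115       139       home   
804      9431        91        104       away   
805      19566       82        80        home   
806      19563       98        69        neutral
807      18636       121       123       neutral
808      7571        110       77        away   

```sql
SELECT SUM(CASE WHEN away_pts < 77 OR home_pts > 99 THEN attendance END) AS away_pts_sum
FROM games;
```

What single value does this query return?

67090

game_id=800: ✓ → 14030
game_id=801: ✓ → 15966
game_id=802: ✗
game_id=803: ✓ → 9027
game_id=804: ✓ → 9431
game_id=805: ✗
game_id=806: ✗
game_id=807: ✓ → 18636
game_id=808: ✗
away_pts_sum = 14030 + 15966 + 9027 + 9431 + 18636 = 67090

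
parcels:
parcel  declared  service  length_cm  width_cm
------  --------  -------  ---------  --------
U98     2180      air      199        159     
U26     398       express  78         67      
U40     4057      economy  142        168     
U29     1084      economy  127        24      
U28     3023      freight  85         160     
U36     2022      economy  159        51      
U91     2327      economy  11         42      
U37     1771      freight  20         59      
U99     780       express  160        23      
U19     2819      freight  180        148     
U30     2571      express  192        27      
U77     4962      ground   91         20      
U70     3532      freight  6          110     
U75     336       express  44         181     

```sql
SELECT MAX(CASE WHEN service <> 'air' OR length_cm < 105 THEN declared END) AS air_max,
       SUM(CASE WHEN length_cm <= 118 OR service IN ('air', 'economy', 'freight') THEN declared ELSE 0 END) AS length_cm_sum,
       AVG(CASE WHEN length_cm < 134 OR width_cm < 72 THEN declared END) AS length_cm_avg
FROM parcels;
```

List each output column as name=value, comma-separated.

[air_max: service <> 'air' OR length_cm < 105]
parcel=U98: ✗
parcel=U26: ✓ → 398
parcel=U40: ✓ → 4057
parcel=U29: ✓ → 1084
parcel=U28: ✓ → 3023
parcel=U36: ✓ → 2022
parcel=U91: ✓ → 2327
parcel=U37: ✓ → 1771
parcel=U99: ✓ → 780
parcel=U19: ✓ → 2819
parcel=U30: ✓ → 2571
parcel=U77: ✓ → 4962
parcel=U70: ✓ → 3532
parcel=U75: ✓ → 336
air_max = MAX(398, 4057, 1084, 3023, 2022, 2327, 1771, 780, 2819, 2571, 4962, 3532, 336) = 4962
—
[length_cm_sum: length_cm <= 118 OR service IN ('air', 'economy', 'freight')]
parcel=U98: ✓ → 2180
parcel=U26: ✓ → 398
parcel=U40: ✓ → 4057
parcel=U29: ✓ → 1084
parcel=U28: ✓ → 3023
parcel=U36: ✓ → 2022
parcel=U91: ✓ → 2327
parcel=U37: ✓ → 1771
parcel=U99: ✗
parcel=U19: ✓ → 2819
parcel=U30: ✗
parcel=U77: ✓ → 4962
parcel=U70: ✓ → 3532
parcel=U75: ✓ → 336
length_cm_sum = 2180 + 398 + 4057 + 1084 + 3023 + 2022 + 2327 + 1771 + 2819 + 4962 + 3532 + 336 = 28511
—
[length_cm_avg: length_cm < 134 OR width_cm < 72]
parcel=U98: ✗
parcel=U26: ✓ → 398
parcel=U40: ✗
parcel=U29: ✓ → 1084
parcel=U28: ✓ → 3023
parcel=U36: ✓ → 2022
parcel=U91: ✓ → 2327
parcel=U37: ✓ → 1771
parcel=U99: ✓ → 780
parcel=U19: ✗
parcel=U30: ✓ → 2571
parcel=U77: ✓ → 4962
parcel=U70: ✓ → 3532
parcel=U75: ✓ → 336
length_cm_avg = (398 + 1084 + 3023 + 2022 + 2327 + 1771 + 780 + 2571 + 4962 + 3532 + 336) / 11 = 2073.2727272727

air_max=4962, length_cm_sum=28511, length_cm_avg=2073.2727272727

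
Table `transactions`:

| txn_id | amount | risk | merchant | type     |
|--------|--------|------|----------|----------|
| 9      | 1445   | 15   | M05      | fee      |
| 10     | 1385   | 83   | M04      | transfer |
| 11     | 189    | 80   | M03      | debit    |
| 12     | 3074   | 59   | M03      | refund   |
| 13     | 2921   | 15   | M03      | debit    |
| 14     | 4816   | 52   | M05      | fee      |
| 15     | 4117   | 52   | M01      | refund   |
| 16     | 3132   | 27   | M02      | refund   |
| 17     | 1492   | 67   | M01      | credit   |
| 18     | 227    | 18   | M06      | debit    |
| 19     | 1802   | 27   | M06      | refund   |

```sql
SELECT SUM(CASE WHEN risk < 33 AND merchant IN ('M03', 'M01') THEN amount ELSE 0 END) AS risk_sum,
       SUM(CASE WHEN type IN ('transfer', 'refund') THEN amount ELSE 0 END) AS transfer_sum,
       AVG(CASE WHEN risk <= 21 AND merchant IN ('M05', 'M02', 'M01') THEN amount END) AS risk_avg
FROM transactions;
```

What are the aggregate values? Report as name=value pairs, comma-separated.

risk_sum=2921, transfer_sum=13510, risk_avg=1445

[risk_sum: risk < 33 AND merchant IN ('M03', 'M01')]
txn_id=9: ✗
txn_id=10: ✗
txn_id=11: ✗
txn_id=12: ✗
txn_id=13: ✓ → 2921
txn_id=14: ✗
txn_id=15: ✗
txn_id=16: ✗
txn_id=17: ✗
txn_id=18: ✗
txn_id=19: ✗
risk_sum = 2921
—
[transfer_sum: type IN ('transfer', 'refund')]
txn_id=9: ✗
txn_id=10: ✓ → 1385
txn_id=11: ✗
txn_id=12: ✓ → 3074
txn_id=13: ✗
txn_id=14: ✗
txn_id=15: ✓ → 4117
txn_id=16: ✓ → 3132
txn_id=17: ✗
txn_id=18: ✗
txn_id=19: ✓ → 1802
transfer_sum = 1385 + 3074 + 4117 + 3132 + 1802 = 13510
—
[risk_avg: risk <= 21 AND merchant IN ('M05', 'M02', 'M01')]
txn_id=9: ✓ → 1445
txn_id=10: ✗
txn_id=11: ✗
txn_id=12: ✗
txn_id=13: ✗
txn_id=14: ✗
txn_id=15: ✗
txn_id=16: ✗
txn_id=17: ✗
txn_id=18: ✗
txn_id=19: ✗
risk_avg = 1445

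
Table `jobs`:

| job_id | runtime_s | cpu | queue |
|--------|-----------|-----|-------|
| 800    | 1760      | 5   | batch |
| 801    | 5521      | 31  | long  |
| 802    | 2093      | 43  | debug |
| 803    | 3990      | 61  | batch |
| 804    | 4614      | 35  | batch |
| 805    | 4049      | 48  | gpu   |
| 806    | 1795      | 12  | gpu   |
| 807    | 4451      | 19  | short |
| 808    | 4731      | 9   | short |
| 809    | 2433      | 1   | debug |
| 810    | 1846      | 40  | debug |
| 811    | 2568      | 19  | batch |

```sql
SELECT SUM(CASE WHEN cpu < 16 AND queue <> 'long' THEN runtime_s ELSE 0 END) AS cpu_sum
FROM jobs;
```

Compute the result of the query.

job_id=800: ✓ → 1760
job_id=801: ✗
job_id=802: ✗
job_id=803: ✗
job_id=804: ✗
job_id=805: ✗
job_id=806: ✓ → 1795
job_id=807: ✗
job_id=808: ✓ → 4731
job_id=809: ✓ → 2433
job_id=810: ✗
job_id=811: ✗
cpu_sum = 1760 + 1795 + 4731 + 2433 = 10719

10719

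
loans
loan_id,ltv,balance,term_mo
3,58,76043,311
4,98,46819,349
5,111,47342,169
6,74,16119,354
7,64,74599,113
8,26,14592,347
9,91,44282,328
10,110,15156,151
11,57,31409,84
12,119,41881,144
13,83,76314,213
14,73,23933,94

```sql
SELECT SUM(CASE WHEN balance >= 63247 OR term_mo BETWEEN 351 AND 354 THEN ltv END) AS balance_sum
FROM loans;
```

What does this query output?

279

loan_id=3: ✓ → 58
loan_id=4: ✗
loan_id=5: ✗
loan_id=6: ✓ → 74
loan_id=7: ✓ → 64
loan_id=8: ✗
loan_id=9: ✗
loan_id=10: ✗
loan_id=11: ✗
loan_id=12: ✗
loan_id=13: ✓ → 83
loan_id=14: ✗
balance_sum = 58 + 74 + 64 + 83 = 279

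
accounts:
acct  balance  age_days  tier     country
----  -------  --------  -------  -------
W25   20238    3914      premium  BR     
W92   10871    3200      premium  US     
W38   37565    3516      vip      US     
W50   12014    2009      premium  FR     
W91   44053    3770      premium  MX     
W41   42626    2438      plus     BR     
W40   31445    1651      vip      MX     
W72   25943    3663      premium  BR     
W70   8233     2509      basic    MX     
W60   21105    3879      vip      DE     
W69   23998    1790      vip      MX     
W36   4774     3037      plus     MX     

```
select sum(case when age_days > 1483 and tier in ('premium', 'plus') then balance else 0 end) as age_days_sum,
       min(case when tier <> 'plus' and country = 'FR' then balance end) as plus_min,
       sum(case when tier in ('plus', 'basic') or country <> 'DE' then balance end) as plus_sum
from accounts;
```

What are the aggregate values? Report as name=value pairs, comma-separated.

age_days_sum=160519, plus_min=12014, plus_sum=261760

[age_days_sum: age_days > 1483 and tier in ('premium', 'plus')]
acct=W25: ✓ → 20238
acct=W92: ✓ → 10871
acct=W38: ✗
acct=W50: ✓ → 12014
acct=W91: ✓ → 44053
acct=W41: ✓ → 42626
acct=W40: ✗
acct=W72: ✓ → 25943
acct=W70: ✗
acct=W60: ✗
acct=W69: ✗
acct=W36: ✓ → 4774
age_days_sum = 20238 + 10871 + 12014 + 44053 + 42626 + 25943 + 4774 = 160519
—
[plus_min: tier <> 'plus' and country = 'FR']
acct=W25: ✗
acct=W92: ✗
acct=W38: ✗
acct=W50: ✓ → 12014
acct=W91: ✗
acct=W41: ✗
acct=W40: ✗
acct=W72: ✗
acct=W70: ✗
acct=W60: ✗
acct=W69: ✗
acct=W36: ✗
plus_min = MIN(12014) = 12014
—
[plus_sum: tier in ('plus', 'basic') or country <> 'DE']
acct=W25: ✓ → 20238
acct=W92: ✓ → 10871
acct=W38: ✓ → 37565
acct=W50: ✓ → 12014
acct=W91: ✓ → 44053
acct=W41: ✓ → 42626
acct=W40: ✓ → 31445
acct=W72: ✓ → 25943
acct=W70: ✓ → 8233
acct=W60: ✗
acct=W69: ✓ → 23998
acct=W36: ✓ → 4774
plus_sum = 20238 + 10871 + 37565 + 12014 + 44053 + 42626 + 31445 + 25943 + 8233 + 23998 + 4774 = 261760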